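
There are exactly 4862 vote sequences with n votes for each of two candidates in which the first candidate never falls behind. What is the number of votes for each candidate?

Such ballot sequences with n votes each are counted by C_n. Since C_9 = 4862, the index is 9.

9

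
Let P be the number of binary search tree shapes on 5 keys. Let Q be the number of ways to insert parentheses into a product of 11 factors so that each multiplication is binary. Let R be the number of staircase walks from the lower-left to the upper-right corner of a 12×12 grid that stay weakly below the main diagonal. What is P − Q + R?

191258

There are C_n binary search tree shapes on n keys; with n = 5 that is C_5. So P = C_5 = 42.
Ways to associate a product of 11 factors correspond to binary trees on 11 leaves, so the count is C_10. So Q = C_10 = 16796.
Monotone paths in an n×n grid that stay weakly below the diagonal are counted by C_n; here n = 12. So R = C_12 = 208012.
P − Q + R = 42 − 16796 + 208012 = 191258.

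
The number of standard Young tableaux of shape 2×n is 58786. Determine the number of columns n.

11

Standard Young tableaux of shape 2×n are counted by C_n. The Catalan number equal to 58786 is C_11.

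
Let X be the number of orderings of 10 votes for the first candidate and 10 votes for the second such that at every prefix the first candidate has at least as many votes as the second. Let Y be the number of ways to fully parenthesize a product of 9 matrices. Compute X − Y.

15366

Reading a vote for the leader as '(' and for the other as ')' turns such a sequence into a balanced string of 10 pairs, so the count is C_10. So X = C_10 = 16796.
Parenthesizations of m factors correspond to full binary trees with m leaves, counted by C_{m−1}; m = 9 gives C_8. So Y = C_8 = 1430.
X − Y = 16796 − 1430 = 15366.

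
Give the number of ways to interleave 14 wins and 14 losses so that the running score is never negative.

Ballot sequences with n votes each where one side never trails are Dyck words, counted by C_n; here n = 14.
C_14 = C(28,14)/15 = 40116600/15 = 2674440.

2674440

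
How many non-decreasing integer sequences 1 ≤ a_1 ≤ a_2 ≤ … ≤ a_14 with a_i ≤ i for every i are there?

Weakly increasing sequences with a_i ≤ i biject with Dyck paths of semilength 14, so there are C_14.
C_14 = C_13 · 2(2·13+1)/(13+2) = 742900 · 54/15 = 2674440.

2674440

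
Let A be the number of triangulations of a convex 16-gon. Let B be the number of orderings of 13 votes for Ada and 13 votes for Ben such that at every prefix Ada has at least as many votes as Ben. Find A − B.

The number of triangulations of a 16-gon is the Catalan number C_14 (index = sides − 2). So A = C_14 = 2674440.
Reading a vote for the leader as '(' and for the other as ')' turns such a sequence into a balanced string of 13 pairs, so the count is C_13. So B = C_13 = 742900.
A − B = 2674440 − 742900 = 1931540.

1931540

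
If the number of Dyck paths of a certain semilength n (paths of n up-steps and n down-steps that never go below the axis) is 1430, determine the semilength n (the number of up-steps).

Dyck paths of semilength n are counted by C_n, and C_8 = 1430.

8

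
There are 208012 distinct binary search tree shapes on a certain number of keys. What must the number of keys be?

12

Binary search tree shapes on n keys are counted by C_n. The Catalan number equal to 208012 is C_12.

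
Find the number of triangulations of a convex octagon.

132

A convex 8-gon is triangulated into 6 triangles, and the number of such triangulations is the Catalan number C_{8−2} = C_6.
C_6 = C(12,6)/7 = 924/7 = 132.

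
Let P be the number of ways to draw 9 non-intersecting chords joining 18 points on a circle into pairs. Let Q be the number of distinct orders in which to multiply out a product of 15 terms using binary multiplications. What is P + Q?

2679302

Pairing 18 circle points by 9 non-crossing chords gives C_9 matchings. So P = C_9 = 4862.
Parenthesizations of m factors correspond to full binary trees with m leaves, counted by C_{m−1}; m = 15 gives C_14. So Q = C_14 = 2674440.
P + Q = 4862 + 2674440 = 2679302.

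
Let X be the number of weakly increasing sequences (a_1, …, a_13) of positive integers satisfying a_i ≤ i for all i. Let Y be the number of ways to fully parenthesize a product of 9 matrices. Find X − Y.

Weakly increasing sequences with a_i ≤ i biject with Dyck paths of semilength 13, so there are C_13. So X = C_13 = 742900.
Bracketing 9 factors into binary products is counted by C_{9−1} = C_8. So Y = C_8 = 1430.
X − Y = 742900 − 1430 = 741470.

741470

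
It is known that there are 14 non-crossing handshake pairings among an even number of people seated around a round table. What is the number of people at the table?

Non-crossing handshake pairings of 2n people are counted by C_n. The Catalan number equal to 14 is C_4.
So n = 4, and there are 2n = 8 people.

8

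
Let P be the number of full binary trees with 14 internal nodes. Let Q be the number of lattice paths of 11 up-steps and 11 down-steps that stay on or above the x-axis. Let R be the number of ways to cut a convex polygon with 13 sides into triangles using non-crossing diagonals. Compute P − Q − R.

2556868

Full binary trees with n internal nodes are counted by C_n; here n = 14. So P = C_14 = 2674440.
Paths of 11 up- and 11 down-steps that never dip below the axis are Dyck paths; their count is C_11. So Q = C_11 = 58786.
Triangulations of a convex m-gon are counted by C_{m−2}; with m = 13 this is C_11. So R = C_11 = 58786.
P − Q − R = 2674440 − 58786 − 58786 = 2556868.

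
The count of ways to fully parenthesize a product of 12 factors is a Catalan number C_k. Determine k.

Ways to associate a product of 12 factors correspond to binary trees on 12 leaves, so the count is C_11.

11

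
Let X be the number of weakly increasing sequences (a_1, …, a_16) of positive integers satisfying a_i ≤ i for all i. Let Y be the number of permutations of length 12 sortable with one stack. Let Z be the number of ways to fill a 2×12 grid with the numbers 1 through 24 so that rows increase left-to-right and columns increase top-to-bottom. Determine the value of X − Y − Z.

34941646

Such sub-staircase sequences of length n are counted by C_n; here n = 16. So X = C_16 = 35357670.
Stack-sortable permutations are exactly the 231-avoiding ones, counted by C_n; here n = 12. So Y = C_12 = 208012.
By the hook-length formula (or a Dyck-path bijection), SYT of shape 2×12 number C_12. So Z = C_12 = 208012.
X − Y − Z = 35357670 − 208012 − 208012 = 34941646.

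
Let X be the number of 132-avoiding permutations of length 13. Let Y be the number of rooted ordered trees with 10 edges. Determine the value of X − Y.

726104

For any fixed pattern of length 3, the pattern-avoiding permutations of [13] number C_13. So X = C_13 = 742900.
Rooted ordered trees with n edges are counted by C_n; here n = 10. So Y = C_10 = 16796.
X − Y = 742900 − 16796 = 726104.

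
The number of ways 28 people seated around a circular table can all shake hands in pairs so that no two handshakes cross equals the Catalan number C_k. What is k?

14

With 28 = 2·14 people, non-crossing handshake pairings are non-crossing perfect matchings on a circle, counted by C_14.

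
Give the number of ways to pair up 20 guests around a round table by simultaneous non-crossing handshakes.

Non-crossing handshake pairings of 2n people are counted by C_n; 20 people gives n = 10.
C_10 = C(20,10)/11 = 184756/11 = 16796.

16796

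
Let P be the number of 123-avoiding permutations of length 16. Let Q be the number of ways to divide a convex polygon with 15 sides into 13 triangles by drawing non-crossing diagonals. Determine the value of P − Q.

34614770

For any fixed pattern of length 3, the pattern-avoiding permutations of [16] number C_16. So P = C_16 = 35357670.
Triangulations of a convex m-gon are counted by C_{m−2}; with m = 15 this is C_13. So Q = C_13 = 742900.
P − Q = 35357670 − 742900 = 34614770.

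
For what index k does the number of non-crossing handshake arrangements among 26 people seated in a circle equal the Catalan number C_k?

With 26 = 2·13 people, non-crossing handshake pairings are non-crossing perfect matchings on a circle, counted by C_13.

13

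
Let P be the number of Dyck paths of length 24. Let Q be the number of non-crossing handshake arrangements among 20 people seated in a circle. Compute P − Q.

191216

Dyck paths of semilength n (length 2n) are counted by C_n; here n = 12. So P = C_12 = 208012.
With 20 = 2·10 people, non-crossing handshake pairings are non-crossing perfect matchings on a circle, counted by C_10. So Q = C_10 = 16796.
P − Q = 208012 − 16796 = 191216.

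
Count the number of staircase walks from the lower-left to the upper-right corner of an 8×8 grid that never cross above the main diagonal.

1430

Sub-diagonal monotone paths from (0,0) to (8,8) biject with Dyck paths of semilength 8, giving C_8.
C_8 = C(16,8)/9 = 12870/9 = 1430.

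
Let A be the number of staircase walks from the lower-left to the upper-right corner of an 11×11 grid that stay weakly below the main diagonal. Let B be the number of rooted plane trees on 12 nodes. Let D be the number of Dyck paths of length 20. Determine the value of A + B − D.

100776

Sub-diagonal monotone paths from (0,0) to (11,11) biject with Dyck paths of semilength 11, giving C_11. So A = C_11 = 58786.
A rooted plane tree on 12 nodes has 11 edges, and such trees are counted by C_11. So B = C_11 = 58786.
Paths of 10 up- and 10 down-steps that never dip below the axis are Dyck paths; their count is C_10. So D = C_10 = 16796.
A + B − D = 58786 + 58786 − 16796 = 100776.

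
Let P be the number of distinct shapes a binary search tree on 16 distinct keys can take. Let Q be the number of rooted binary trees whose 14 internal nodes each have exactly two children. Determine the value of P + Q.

There are C_n binary search tree shapes on n keys; with n = 16 that is C_16. So P = C_16 = 35357670.
Full binary trees with n internal nodes are counted by C_n; here n = 14. So Q = C_14 = 2674440.
P + Q = 35357670 + 2674440 = 38032110.

38032110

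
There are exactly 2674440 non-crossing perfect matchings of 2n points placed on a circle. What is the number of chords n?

14

Non-crossing pairings of 2n points on a circle are counted by C_n. The Catalan number equal to 2674440 is C_14.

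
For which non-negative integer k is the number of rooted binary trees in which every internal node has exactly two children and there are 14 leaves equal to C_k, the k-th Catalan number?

Full binary trees with 14 leaves have 14−1 = 13 internal nodes, so there are C_13 of them.

13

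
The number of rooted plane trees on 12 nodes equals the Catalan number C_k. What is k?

11

A rooted plane tree on 12 nodes has 11 edges, and such trees are counted by C_11.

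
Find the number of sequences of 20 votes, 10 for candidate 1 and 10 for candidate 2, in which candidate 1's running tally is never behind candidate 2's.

Reading a vote for the leader as '(' and for the other as ')' turns such a sequence into a balanced string of 10 pairs, so the count is C_10.
C_10 = C(20,10)/11 = 184756/11 = 16796.

16796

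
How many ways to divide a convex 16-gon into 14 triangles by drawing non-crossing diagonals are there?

2674440

Triangulations of a convex m-gon are counted by C_{m−2}; with m = 16 this is C_14.
C_14 = C(28,14)/15 = 40116600/15 = 2674440.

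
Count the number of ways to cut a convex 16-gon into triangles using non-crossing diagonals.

The number of triangulations of a 16-gon is the Catalan number C_14 (index = sides − 2).
C_14 = C(28,14)/15 = 40116600/15 = 2674440.

2674440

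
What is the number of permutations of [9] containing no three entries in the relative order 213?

4862

For any fixed pattern of length 3, the pattern-avoiding permutations of [9] number C_9.
C_9 = C(18,9)/10 = 48620/10 = 4862.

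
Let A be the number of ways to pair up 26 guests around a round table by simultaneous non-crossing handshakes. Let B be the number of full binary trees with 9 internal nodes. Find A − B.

738038

With 26 = 2·13 people, non-crossing handshake pairings are non-crossing perfect matchings on a circle, counted by C_13. So A = C_13 = 742900.
The number of full binary trees on 9 internal nodes is the Catalan number C_9. So B = C_9 = 4862.
A − B = 742900 − 4862 = 738038.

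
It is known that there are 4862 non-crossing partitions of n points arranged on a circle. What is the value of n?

Non-crossing partitions of [n] are counted by C_n, and C_9 = 4862.

9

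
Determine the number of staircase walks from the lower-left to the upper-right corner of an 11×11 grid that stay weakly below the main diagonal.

Monotone paths in an n×n grid that stay weakly below the diagonal are counted by C_n; here n = 11.
C_11 = C(22,11)/12 = 705432/12 = 58786.

58786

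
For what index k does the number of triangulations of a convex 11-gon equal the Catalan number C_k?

9

The number of triangulations of an 11-gon is the Catalan number C_9 (index = sides − 2).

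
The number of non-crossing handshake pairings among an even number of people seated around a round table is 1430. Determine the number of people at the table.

Non-crossing handshake pairings of 2n people are counted by C_n. Since C_8 = 1430, the index is 8.
So n = 8, and there are 2n = 16 people.

16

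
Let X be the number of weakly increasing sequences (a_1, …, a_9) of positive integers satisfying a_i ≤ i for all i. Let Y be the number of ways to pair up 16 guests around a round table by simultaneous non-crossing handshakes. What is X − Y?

3432

Weakly increasing sequences with a_i ≤ i biject with Dyck paths of semilength 9, so there are C_9. So X = C_9 = 4862.
With 16 = 2·8 people, non-crossing handshake pairings are non-crossing perfect matchings on a circle, counted by C_8. So Y = C_8 = 1430.
X − Y = 4862 − 1430 = 3432.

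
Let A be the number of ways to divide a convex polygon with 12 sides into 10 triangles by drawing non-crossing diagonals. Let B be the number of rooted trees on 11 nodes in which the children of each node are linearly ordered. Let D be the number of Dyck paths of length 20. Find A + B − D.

16796

The number of triangulations of a 12-gon is the Catalan number C_10 (index = sides − 2). So A = C_10 = 16796.
A rooted plane tree on 11 nodes has 10 edges, and such trees are counted by C_10. So B = C_10 = 16796.
Dyck paths of semilength n (length 2n) are counted by C_n; here n = 10. So D = C_10 = 16796.
A + B − D = 16796 + 16796 − 16796 = 16796.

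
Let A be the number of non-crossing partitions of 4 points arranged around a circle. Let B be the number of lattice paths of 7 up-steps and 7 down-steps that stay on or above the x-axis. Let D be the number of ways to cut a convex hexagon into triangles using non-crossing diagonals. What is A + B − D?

429

Non-crossing partitions of an n-element set are counted by C_n; here n = 4. So A = C_4 = 14.
Paths of 7 up- and 7 down-steps that never dip below the axis are Dyck paths; their count is C_7. So B = C_7 = 429.
Triangulations of a convex m-gon are counted by C_{m−2}; with m = 6 this is C_4. So D = C_4 = 14.
A + B − D = 14 + 429 − 14 = 429.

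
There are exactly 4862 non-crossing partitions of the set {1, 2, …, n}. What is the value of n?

9

Non-crossing partitions of [n] are counted by C_n. Since C_9 = 4862, the index is 9.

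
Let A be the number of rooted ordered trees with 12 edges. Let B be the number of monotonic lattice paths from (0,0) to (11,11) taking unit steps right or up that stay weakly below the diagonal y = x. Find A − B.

149226

Rooted ordered trees with n edges are counted by C_n; here n = 12. So A = C_12 = 208012.
Sub-diagonal monotone paths from (0,0) to (11,11) biject with Dyck paths of semilength 11, giving C_11. So B = C_11 = 58786.
A − B = 208012 − 58786 = 149226.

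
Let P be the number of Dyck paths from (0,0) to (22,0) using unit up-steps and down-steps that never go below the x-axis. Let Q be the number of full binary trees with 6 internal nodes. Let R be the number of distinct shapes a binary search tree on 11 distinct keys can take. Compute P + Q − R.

132

Dyck paths of semilength n (length 2n) are counted by C_n; here n = 11. So P = C_11 = 58786.
The number of full binary trees on 6 internal nodes is the Catalan number C_6. So Q = C_6 = 132.
Rooted binary trees with 11 nodes (each child slot possibly empty) number C_11. So R = C_11 = 58786.
P + Q − R = 58786 + 132 − 58786 = 132.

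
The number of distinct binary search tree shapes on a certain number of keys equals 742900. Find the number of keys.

13

Binary search tree shapes on n keys are counted by C_n. Since C_13 = 742900, the index is 13.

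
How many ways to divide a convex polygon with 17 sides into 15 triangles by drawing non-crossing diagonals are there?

Triangulations of a convex m-gon are counted by C_{m−2}; with m = 17 this is C_15.
C_15 = C_14 · 2(2·14+1)/(14+2) = 2674440 · 58/16 = 9694845.

9694845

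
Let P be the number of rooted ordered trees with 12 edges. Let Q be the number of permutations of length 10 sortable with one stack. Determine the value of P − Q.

191216

Rooted ordered trees with n edges are counted by C_n; here n = 12. So P = C_12 = 208012.
By Knuth's characterisation, the stack-sortable permutations of length 10 are the 231-avoiders, numbering C_10. So Q = C_10 = 16796.
P − Q = 208012 − 16796 = 191216.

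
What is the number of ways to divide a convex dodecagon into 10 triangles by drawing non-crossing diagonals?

16796

The number of triangulations of a 12-gon is the Catalan number C_10 (index = sides − 2).
C_10 = C(20,10)/11 = 184756/11 = 16796.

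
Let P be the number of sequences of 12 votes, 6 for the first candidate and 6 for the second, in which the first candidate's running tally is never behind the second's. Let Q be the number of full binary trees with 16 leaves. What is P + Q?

9694977

Ballot sequences with n votes each where one side never trails are Dyck words, counted by C_n; here n = 6. So P = C_6 = 132.
Full binary trees with 16 leaves have 16−1 = 15 internal nodes, so there are C_15 of them. So Q = C_15 = 9694845.
P + Q = 132 + 9694845 = 9694977.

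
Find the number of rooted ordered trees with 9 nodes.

A rooted plane tree on 9 nodes has 8 edges, and such trees are counted by C_8.
C_8 = 1430.

1430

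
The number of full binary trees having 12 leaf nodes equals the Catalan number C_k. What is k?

11

A full binary tree with L leaves has L−1 internal nodes and is counted by C_{L−1}; L = 12 gives C_11.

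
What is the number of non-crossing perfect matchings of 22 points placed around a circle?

58786

Non-crossing perfect matchings of 2n points on a circle are counted by C_n; with 22 points, n = 11.
C_11 = 58786.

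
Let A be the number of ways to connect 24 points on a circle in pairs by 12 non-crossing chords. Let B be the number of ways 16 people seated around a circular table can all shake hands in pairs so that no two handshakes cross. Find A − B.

Non-crossing perfect matchings of 2n points on a circle are counted by C_n; with 24 points, n = 12. So A = C_12 = 208012.
With 16 = 2·8 people, non-crossing handshake pairings are non-crossing perfect matchings on a circle, counted by C_8. So B = C_8 = 1430.
A − B = 208012 − 1430 = 206582.

206582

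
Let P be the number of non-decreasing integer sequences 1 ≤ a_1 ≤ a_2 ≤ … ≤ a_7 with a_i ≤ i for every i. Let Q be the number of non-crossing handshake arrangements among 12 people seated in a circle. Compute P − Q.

297

Weakly increasing sequences with a_i ≤ i biject with Dyck paths of semilength 7, so there are C_7. So P = C_7 = 429.
With 12 = 2·6 people, non-crossing handshake pairings are non-crossing perfect matchings on a circle, counted by C_6. So Q = C_6 = 132.
P − Q = 429 − 132 = 297.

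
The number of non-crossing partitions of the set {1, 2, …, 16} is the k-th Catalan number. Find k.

The non-crossing partitions of [16] form a lattice of size C_16.

16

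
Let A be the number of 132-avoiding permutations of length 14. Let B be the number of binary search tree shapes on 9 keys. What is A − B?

For any fixed pattern of length 3, the pattern-avoiding permutations of [14] number C_14. So A = C_14 = 2674440.
Rooted binary trees with 9 nodes (each child slot possibly empty) number C_9. So B = C_9 = 4862.
A − B = 2674440 − 4862 = 2669578.

2669578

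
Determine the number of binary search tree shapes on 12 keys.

208012

Rooted binary trees with 12 nodes (each child slot possibly empty) number C_12.
C_12 = C_11 · 2(2·11+1)/(11+2) = 58786 · 46/13 = 208012.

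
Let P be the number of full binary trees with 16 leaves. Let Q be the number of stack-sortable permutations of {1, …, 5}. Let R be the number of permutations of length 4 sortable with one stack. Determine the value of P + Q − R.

9694873

A full binary tree with L leaves has L−1 internal nodes and is counted by C_{L−1}; L = 16 gives C_15. So P = C_15 = 9694845.
Stack-sortable permutations are exactly the 231-avoiding ones, counted by C_n; here n = 5. So Q = C_5 = 42.
Stack-sortable permutations are exactly the 231-avoiding ones, counted by C_n; here n = 4. So R = C_4 = 14.
P + Q − R = 9694845 + 42 − 14 = 9694873.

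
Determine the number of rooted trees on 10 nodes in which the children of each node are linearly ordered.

4862

A rooted plane tree on 10 nodes has 9 edges, and such trees are counted by C_9.
C_9 = C(18,9)/10 = 48620/10 = 4862.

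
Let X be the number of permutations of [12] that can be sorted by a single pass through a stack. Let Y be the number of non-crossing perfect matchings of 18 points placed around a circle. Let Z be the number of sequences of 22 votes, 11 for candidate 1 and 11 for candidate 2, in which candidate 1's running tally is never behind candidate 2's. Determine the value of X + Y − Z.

Stack-sortable permutations are exactly the 231-avoiding ones, counted by C_n; here n = 12. So X = C_12 = 208012.
Pairing 18 circle points by 9 non-crossing chords gives C_9 matchings. So Y = C_9 = 4862.
Reading a vote for the leader as '(' and for the other as ')' turns such a sequence into a balanced string of 11 pairs, so the count is C_11. So Z = C_11 = 58786.
X + Y − Z = 208012 + 4862 − 58786 = 154088.

154088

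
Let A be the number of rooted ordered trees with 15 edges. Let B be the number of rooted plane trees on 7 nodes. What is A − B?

A rooted plane tree with 15 edges has 16 nodes, and the count is C_15. So A = C_15 = 9694845.
A rooted plane tree on 7 nodes has 6 edges, and such trees are counted by C_6. So B = C_6 = 132.
A − B = 9694845 − 132 = 9694713.

9694713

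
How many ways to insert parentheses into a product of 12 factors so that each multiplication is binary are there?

Ways to associate a product of 12 factors correspond to binary trees on 12 leaves, so the count is C_11.
C_11 = 58786.

58786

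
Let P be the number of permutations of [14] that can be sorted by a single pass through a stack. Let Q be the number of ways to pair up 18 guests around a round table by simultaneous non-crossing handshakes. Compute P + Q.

2679302

Stack-sortable permutations are exactly the 231-avoiding ones, counted by C_n; here n = 14. So P = C_14 = 2674440.
With 18 = 2·9 people, non-crossing handshake pairings are non-crossing perfect matchings on a circle, counted by C_9. So Q = C_9 = 4862.
P + Q = 2674440 + 4862 = 2679302.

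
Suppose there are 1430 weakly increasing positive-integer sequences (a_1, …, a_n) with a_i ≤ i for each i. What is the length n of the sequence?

8

Such sub-staircase sequences of length n are counted by C_n. Since C_8 = 1430, the index is 8.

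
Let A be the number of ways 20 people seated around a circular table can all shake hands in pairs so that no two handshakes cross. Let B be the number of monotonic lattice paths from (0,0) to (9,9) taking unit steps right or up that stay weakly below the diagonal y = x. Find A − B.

Non-crossing handshake pairings of 2n people are counted by C_n; 20 people gives n = 10. So A = C_10 = 16796.
Sub-diagonal monotone paths from (0,0) to (9,9) biject with Dyck paths of semilength 9, giving C_9. So B = C_9 = 4862.
A − B = 16796 − 4862 = 11934.

11934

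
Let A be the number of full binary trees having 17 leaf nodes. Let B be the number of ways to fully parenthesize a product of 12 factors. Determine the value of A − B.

35298884

A full binary tree with L leaves has L−1 internal nodes and is counted by C_{L−1}; L = 17 gives C_16. So A = C_16 = 35357670.
Ways to associate a product of 12 factors correspond to binary trees on 12 leaves, so the count is C_11. So B = C_11 = 58786.
A − B = 35357670 − 58786 = 35298884.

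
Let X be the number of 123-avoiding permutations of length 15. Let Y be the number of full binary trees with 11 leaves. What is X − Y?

Permutations of [n] avoiding any single length-3 pattern are counted by C_n; here n = 15. So X = C_15 = 9694845.
Full binary trees with 11 leaves have 11−1 = 10 internal nodes, so there are C_10 of them. So Y = C_10 = 16796.
X − Y = 9694845 − 16796 = 9678049.

9678049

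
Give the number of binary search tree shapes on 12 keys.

Binary trees (left/right distinguished) on n nodes are counted by C_n; here n = 12.
C_12 = C(24,12)/13 = 2704156/13 = 208012.

208012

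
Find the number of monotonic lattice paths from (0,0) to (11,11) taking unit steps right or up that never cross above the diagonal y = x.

Monotone paths in an n×n grid that stay weakly below the diagonal are counted by C_n; here n = 11.
C_11 = C_10 · 2(2·10+1)/(10+2) = 16796 · 42/12 = 58786.

58786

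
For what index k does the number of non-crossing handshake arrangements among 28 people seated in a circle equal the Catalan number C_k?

Non-crossing handshake pairings of 2n people are counted by C_n; 28 people gives n = 14.

14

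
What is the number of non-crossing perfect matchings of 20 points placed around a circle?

Non-crossing perfect matchings of 2n points on a circle are counted by C_n; with 20 points, n = 10.
C_10 = 16796.

16796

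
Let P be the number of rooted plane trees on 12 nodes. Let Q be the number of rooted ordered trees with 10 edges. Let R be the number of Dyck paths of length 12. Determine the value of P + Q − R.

Rooted ordered (plane) trees on m nodes have m−1 edges and are counted by C_{m−1}; m = 12 gives C_11. So P = C_11 = 58786.
Rooted ordered trees with n edges are counted by C_n; here n = 10. So Q = C_10 = 16796.
Dyck paths of semilength n (length 2n) are counted by C_n; here n = 6. So R = C_6 = 132.
P + Q − R = 58786 + 16796 − 132 = 75450.

75450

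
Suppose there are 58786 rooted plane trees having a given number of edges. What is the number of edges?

11

Rooted ordered trees with n edges are counted by C_n; 58786 = C_11.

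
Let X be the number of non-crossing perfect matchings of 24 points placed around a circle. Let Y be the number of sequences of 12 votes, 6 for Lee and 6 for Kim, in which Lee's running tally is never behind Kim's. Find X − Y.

207880

Pairing 24 circle points by 12 non-crossing chords gives C_12 matchings. So X = C_12 = 208012.
Reading a vote for the leader as '(' and for the other as ')' turns such a sequence into a balanced string of 6 pairs, so the count is C_6. So Y = C_6 = 132.
X − Y = 208012 − 132 = 207880.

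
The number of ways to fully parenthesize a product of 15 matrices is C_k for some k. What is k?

14

Parenthesizations of m factors correspond to full binary trees with m leaves, counted by C_{m−1}; m = 15 gives C_14.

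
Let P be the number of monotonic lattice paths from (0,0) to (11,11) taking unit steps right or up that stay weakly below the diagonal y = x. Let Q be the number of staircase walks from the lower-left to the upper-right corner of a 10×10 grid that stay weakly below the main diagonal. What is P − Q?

Sub-diagonal monotone paths from (0,0) to (11,11) biject with Dyck paths of semilength 11, giving C_11. So P = C_11 = 58786.
Sub-diagonal monotone paths from (0,0) to (10,10) biject with Dyck paths of semilength 10, giving C_10. So Q = C_10 = 16796.
P − Q = 58786 − 16796 = 41990.

41990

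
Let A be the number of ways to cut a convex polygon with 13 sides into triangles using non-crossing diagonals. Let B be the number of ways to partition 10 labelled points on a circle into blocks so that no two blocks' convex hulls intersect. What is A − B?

41990

Triangulations of a convex m-gon are counted by C_{m−2}; with m = 13 this is C_11. So A = C_11 = 58786.
The non-crossing partitions of [10] form a lattice of size C_10. So B = C_10 = 16796.
A − B = 58786 − 16796 = 41990.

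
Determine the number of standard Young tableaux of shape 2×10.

Standard Young tableaux of shape 2×n are counted by C_n; here n = 10.
C_10 = C(20,10)/11 = 184756/11 = 16796.

16796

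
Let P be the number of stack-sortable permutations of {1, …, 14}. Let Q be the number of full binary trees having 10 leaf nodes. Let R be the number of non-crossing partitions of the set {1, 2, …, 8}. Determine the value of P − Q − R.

2668148

Stack-sortable permutations are exactly the 231-avoiding ones, counted by C_n; here n = 14. So P = C_14 = 2674440.
Full binary trees with 10 leaves have 10−1 = 9 internal nodes, so there are C_9 of them. So Q = C_9 = 4862.
The non-crossing partitions of [8] form a lattice of size C_8. So R = C_8 = 1430.
P − Q − R = 2674440 − 4862 − 1430 = 2668148.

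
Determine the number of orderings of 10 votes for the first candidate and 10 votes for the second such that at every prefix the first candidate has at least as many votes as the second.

Reading a vote for the leader as '(' and for the other as ')' turns such a sequence into a balanced string of 10 pairs, so the count is C_10.
C_10 = C_9 · 2(2·9+1)/(9+2) = 4862 · 38/11 = 16796.

16796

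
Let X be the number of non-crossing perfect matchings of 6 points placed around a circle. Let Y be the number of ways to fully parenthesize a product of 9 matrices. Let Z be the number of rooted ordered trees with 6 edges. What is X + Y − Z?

1303

Non-crossing perfect matchings of 2n points on a circle are counted by C_n; with 6 points, n = 3. So X = C_3 = 5.
Ways to associate a product of 9 factors correspond to binary trees on 9 leaves, so the count is C_8. So Y = C_8 = 1430.
Rooted ordered trees with n edges are counted by C_n; here n = 6. So Z = C_6 = 132.
X + Y − Z = 5 + 1430 − 132 = 1303.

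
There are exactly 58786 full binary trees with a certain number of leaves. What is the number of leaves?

Full binary trees with L leaves are counted by C_{L−1}; 58786 = C_11.
So the index is 11, and the number of leaves is 11 + 1 = 12.

12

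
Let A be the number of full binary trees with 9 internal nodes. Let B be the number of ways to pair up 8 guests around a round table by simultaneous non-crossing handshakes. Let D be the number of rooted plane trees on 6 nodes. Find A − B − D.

Full binary trees with n internal nodes are counted by C_n; here n = 9. So A = C_9 = 4862.
Non-crossing handshake pairings of 2n people are counted by C_n; 8 people gives n = 4. So B = C_4 = 14.
A rooted plane tree on 6 nodes has 5 edges, and such trees are counted by C_5. So D = C_5 = 42.
A − B − D = 4862 − 14 − 42 = 4806.

4806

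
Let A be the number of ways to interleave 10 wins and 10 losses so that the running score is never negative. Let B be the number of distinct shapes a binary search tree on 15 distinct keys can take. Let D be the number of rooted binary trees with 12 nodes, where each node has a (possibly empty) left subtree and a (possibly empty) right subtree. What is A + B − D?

Reading a vote for the leader as '(' and for the other as ')' turns such a sequence into a balanced string of 10 pairs, so the count is C_10. So A = C_10 = 16796.
There are C_n binary search tree shapes on n keys; with n = 15 that is C_15. So B = C_15 = 9694845.
Rooted binary trees with 12 nodes (each child slot possibly empty) number C_12. So D = C_12 = 208012.
A + B − D = 16796 + 9694845 − 208012 = 9503629.

9503629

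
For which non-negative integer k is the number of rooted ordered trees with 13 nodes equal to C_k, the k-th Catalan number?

A rooted plane tree on 13 nodes has 12 edges, and such trees are counted by C_12.

12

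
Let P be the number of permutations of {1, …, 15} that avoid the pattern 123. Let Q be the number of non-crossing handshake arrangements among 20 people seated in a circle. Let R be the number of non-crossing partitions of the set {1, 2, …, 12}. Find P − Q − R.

For any fixed pattern of length 3, the pattern-avoiding permutations of [15] number C_15. So P = C_15 = 9694845.
With 20 = 2·10 people, non-crossing handshake pairings are non-crossing perfect matchings on a circle, counted by C_10. So Q = C_10 = 16796.
Non-crossing partitions of an n-element set are counted by C_n; here n = 12. So R = C_12 = 208012.
P − Q − R = 9694845 − 16796 − 208012 = 9470037.

9470037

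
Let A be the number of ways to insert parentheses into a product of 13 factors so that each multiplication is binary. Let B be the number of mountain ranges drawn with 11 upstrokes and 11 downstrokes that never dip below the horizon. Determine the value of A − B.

Ways to associate a product of 13 factors correspond to binary trees on 13 leaves, so the count is C_12. So A = C_12 = 208012.
A Dyck path with 11 up-steps and 11 down-steps has semilength 11, so there are C_11 of them. So B = C_11 = 58786.
A − B = 208012 − 58786 = 149226.

149226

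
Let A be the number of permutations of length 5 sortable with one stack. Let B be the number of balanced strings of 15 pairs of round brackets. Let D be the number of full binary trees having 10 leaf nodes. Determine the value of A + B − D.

By Knuth's characterisation, the stack-sortable permutations of length 5 are the 231-avoiders, numbering C_5. So A = C_5 = 42.
A balanced arrangement of 15 bracket pairs is a Dyck word of semilength 15, so the count is C_15. So B = C_15 = 9694845.
Full binary trees with 10 leaves have 10−1 = 9 internal nodes, so there are C_9 of them. So D = C_9 = 4862.
A + B − D = 42 + 9694845 − 4862 = 9690025.

9690025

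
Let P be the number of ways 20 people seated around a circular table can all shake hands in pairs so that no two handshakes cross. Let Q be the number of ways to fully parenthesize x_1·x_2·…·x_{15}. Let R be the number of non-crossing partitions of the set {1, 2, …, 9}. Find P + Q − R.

2686374

Non-crossing handshake pairings of 2n people are counted by C_n; 20 people gives n = 10. So P = C_10 = 16796.
Ways to associate a product of 15 factors correspond to binary trees on 15 leaves, so the count is C_14. So Q = C_14 = 2674440.
The non-crossing partitions of [9] form a lattice of size C_9. So R = C_9 = 4862.
P + Q − R = 16796 + 2674440 − 4862 = 2686374.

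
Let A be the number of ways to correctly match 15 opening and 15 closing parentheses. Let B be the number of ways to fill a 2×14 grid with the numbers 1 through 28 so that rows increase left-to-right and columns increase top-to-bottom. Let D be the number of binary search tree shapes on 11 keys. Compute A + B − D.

12310499

A balanced arrangement of 15 bracket pairs is a Dyck word of semilength 15, so the count is C_15. So A = C_15 = 9694845.
By the hook-length formula (or a Dyck-path bijection), SYT of shape 2×14 number C_14. So B = C_14 = 2674440.
Rooted binary trees with 11 nodes (each child slot possibly empty) number C_11. So D = C_11 = 58786.
A + B − D = 9694845 + 2674440 − 58786 = 12310499.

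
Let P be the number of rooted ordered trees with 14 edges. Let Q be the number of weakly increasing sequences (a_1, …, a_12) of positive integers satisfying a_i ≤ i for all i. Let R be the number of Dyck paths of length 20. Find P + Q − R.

2865656

A rooted plane tree with 14 edges has 15 nodes, and the count is C_14. So P = C_14 = 2674440.
Weakly increasing sequences with a_i ≤ i biject with Dyck paths of semilength 12, so there are C_12. So Q = C_12 = 208012.
Dyck paths of semilength n (length 2n) are counted by C_n; here n = 10. So R = C_10 = 16796.
P + Q − R = 2674440 + 208012 − 16796 = 2865656.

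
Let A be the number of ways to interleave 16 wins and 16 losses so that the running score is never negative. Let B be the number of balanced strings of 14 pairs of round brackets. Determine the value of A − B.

32683230

Reading a vote for the leader as '(' and for the other as ')' turns such a sequence into a balanced string of 16 pairs, so the count is C_16. So A = C_16 = 35357670.
A balanced arrangement of 14 bracket pairs is a Dyck word of semilength 14, so the count is C_14. So B = C_14 = 2674440.
A − B = 35357670 − 2674440 = 32683230.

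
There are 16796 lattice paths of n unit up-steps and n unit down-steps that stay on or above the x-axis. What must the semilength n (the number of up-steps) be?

Dyck paths of semilength n are counted by C_n; 16796 = C_10.

10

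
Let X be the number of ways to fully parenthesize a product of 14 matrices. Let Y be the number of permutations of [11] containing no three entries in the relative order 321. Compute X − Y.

Bracketing 14 factors into binary products is counted by C_{14−1} = C_13. So X = C_13 = 742900.
Permutations of [n] avoiding any single length-3 pattern are counted by C_n; here n = 11. So Y = C_11 = 58786.
X − Y = 742900 − 58786 = 684114.

684114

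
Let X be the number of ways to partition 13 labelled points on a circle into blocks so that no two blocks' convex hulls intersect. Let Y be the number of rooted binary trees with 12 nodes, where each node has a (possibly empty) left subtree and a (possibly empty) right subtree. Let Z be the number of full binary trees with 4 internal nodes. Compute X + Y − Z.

950898

The non-crossing partitions of [13] form a lattice of size C_13. So X = C_13 = 742900.
Binary trees (left/right distinguished) on n nodes are counted by C_n; here n = 12. So Y = C_12 = 208012.
The number of full binary trees on 4 internal nodes is the Catalan number C_4. So Z = C_4 = 14.
X + Y − Z = 742900 + 208012 − 14 = 950898.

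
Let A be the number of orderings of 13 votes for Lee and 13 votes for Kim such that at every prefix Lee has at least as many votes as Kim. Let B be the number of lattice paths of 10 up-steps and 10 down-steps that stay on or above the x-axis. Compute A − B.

Reading a vote for the leader as '(' and for the other as ')' turns such a sequence into a balanced string of 13 pairs, so the count is C_13. So A = C_13 = 742900.
Dyck paths of semilength n (length 2n) are counted by C_n; here n = 10. So B = C_10 = 16796.
A − B = 742900 − 16796 = 726104.

726104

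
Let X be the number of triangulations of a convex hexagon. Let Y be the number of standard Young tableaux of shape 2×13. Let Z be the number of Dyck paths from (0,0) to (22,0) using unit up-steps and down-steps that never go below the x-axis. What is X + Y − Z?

684128

Triangulations of a convex m-gon are counted by C_{m−2}; with m = 6 this is C_4. So X = C_4 = 14.
Standard Young tableaux of shape 2×n are counted by C_n; here n = 13. So Y = C_13 = 742900.
Dyck paths of semilength n (length 2n) are counted by C_n; here n = 11. So Z = C_11 = 58786.
X + Y − Z = 14 + 742900 − 58786 = 684128.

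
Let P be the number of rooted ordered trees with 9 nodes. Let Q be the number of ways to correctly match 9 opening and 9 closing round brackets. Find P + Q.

Rooted ordered (plane) trees on m nodes have m−1 edges and are counted by C_{m−1}; m = 9 gives C_8. So P = C_8 = 1430.
With 9 pairs the number of balanced bracket strings is the Catalan number C_9. So Q = C_9 = 4862.
P + Q = 1430 + 4862 = 6292.

6292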